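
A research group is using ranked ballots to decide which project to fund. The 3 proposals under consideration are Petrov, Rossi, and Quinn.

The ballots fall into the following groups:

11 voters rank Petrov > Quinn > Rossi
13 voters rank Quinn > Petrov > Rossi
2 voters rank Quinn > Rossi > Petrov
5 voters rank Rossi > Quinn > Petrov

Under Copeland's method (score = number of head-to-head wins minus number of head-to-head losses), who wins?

Quinn

Pairwise results:
  Petrov vs Rossi: Petrov wins 24–7.
  Petrov vs Quinn: Quinn wins 20–11.
  Rossi vs Quinn: Quinn wins 26–5.
Copeland scores (wins − losses):
  Petrov: 1 − 1 = 0
  Rossi: 0 − 2 = -2
  Quinn: 2 − 0 = 2
Quinn has the best Copeland score.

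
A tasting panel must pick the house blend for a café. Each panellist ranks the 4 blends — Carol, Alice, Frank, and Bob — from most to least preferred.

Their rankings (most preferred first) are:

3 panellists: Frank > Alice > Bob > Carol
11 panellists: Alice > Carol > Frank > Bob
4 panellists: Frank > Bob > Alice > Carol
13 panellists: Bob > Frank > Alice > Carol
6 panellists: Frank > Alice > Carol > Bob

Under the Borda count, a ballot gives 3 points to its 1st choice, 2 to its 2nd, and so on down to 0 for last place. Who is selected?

Frank

Borda scores:
  Carol: 3·0 + 11·2 + 4·0 + 13·0 + 6·1 = 28
  Alice: 3·2 + 11·3 + 4·1 + 13·1 + 6·2 = 68
  Frank: 3·3 + 11·1 + 4·3 + 13·2 + 6·3 = 76
  Bob: 3·1 + 11·0 + 4·2 + 13·3 + 6·0 = 50
Frank has the highest total.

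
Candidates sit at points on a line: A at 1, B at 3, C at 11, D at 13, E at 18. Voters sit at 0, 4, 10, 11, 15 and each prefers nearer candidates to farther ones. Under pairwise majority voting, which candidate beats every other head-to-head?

C

With single-peaked preferences on a line, the Condorcet winner is the candidate closest to the median voter.
The median voter (position 10) is closest to C at 11.
Check: C vs B — voters closer to C: 3 of 5.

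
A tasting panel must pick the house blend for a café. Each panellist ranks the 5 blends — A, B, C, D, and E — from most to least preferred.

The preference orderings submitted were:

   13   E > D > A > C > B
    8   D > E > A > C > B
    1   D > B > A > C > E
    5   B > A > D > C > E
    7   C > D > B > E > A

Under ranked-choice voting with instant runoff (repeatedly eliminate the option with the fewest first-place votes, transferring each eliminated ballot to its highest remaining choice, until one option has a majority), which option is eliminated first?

Round 1: E 13, D 9, C 7, B 5, A 0. A has the fewest and is eliminated.
Round 2: E 13, D 9, C 7, B 5. B has the fewest and is eliminated.
Round 3: D 14, E 13, C 7. C has the fewest and is eliminated.
Round 4: D 21, E 13. D has a majority.

A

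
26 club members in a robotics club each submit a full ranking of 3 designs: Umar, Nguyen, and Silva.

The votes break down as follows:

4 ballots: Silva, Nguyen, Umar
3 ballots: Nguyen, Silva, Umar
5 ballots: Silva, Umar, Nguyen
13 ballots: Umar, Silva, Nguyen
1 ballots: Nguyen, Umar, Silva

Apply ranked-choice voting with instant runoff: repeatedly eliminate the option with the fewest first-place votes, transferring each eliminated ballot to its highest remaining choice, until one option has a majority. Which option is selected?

Round 1: Umar 13, Silva 9, Nguyen 4. Nguyen has the fewest and is eliminated.
Round 2: Umar 14, Silva 12. Umar has a majority.

Umar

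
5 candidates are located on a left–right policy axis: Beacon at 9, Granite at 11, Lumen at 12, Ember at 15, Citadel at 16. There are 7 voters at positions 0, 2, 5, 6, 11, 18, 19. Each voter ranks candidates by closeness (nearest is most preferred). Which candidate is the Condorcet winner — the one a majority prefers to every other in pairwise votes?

Beacon

With single-peaked preferences on a line, the Condorcet winner is the candidate closest to the median voter.
The median voter (position 6) is closest to Beacon at 9.
Check: Beacon vs Lumen — voters closer to Beacon: 4 of 7.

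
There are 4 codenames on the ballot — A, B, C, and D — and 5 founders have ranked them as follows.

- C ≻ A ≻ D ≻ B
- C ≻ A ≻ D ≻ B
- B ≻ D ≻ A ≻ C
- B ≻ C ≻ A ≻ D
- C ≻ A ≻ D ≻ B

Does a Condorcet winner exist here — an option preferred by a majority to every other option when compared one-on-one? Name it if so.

Head-to-head results (5 voters total):
A vs B: A wins 3–2.
A vs C: C wins 4–1.
A vs D: A wins 4–1.
B vs C: C wins 3–2.
B vs D: D wins 3–2.
C vs D: C wins 4–1.
C beats each rival — A (4–1), B (3–2), D (4–1) — so C is the Condorcet winner.

C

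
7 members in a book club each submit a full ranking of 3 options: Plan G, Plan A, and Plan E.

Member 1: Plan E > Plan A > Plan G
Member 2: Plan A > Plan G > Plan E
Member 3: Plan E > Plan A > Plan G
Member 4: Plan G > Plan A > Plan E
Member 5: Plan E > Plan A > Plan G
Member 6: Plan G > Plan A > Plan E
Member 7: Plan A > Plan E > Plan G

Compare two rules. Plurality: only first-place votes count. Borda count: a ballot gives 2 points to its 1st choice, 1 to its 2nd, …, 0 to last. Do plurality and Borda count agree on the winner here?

Plurality first-place counts: Plan G 2, Plan A 2, Plan E 3 → Plan E.
Borda totals: Plan G 5, Plan A 9, Plan E 7 → Plan A.
The two rules disagree: plurality picks Plan E, Borda picks Plan A.

No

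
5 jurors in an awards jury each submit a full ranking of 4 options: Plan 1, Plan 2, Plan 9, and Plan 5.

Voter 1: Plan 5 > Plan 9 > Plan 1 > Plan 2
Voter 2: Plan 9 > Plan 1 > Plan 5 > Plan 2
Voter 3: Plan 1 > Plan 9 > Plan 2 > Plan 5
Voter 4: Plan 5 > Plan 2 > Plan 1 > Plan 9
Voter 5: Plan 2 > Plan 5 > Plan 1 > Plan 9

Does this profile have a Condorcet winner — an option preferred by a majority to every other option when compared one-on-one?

Yes

Head-to-head results (5 voters total):
Plan 1 vs Plan 2: Plan 1 wins 3–2.
Plan 1 vs Plan 9: Plan 1 wins 3–2.
Plan 1 vs Plan 5: Plan 5 wins 3–2.
Plan 2 vs Plan 9: Plan 9 wins 3–2.
Plan 2 vs Plan 5: Plan 5 wins 3–2.
Plan 9 vs Plan 5: Plan 5 wins 3–2.
Plan 5 beats each rival — Plan 1 (3–2), Plan 2 (3–2), Plan 9 (3–2) — so Plan 5 is the Condorcet winner.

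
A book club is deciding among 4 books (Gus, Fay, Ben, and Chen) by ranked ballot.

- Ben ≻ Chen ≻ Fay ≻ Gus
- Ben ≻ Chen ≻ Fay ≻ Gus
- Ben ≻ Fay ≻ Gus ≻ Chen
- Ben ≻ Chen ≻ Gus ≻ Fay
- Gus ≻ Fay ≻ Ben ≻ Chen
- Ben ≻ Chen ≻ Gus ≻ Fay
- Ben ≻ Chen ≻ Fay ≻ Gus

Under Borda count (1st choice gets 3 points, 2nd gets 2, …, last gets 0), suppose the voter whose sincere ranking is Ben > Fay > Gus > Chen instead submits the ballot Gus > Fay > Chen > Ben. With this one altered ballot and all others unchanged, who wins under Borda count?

Ben

Borda totals with the altered ballot: Gus 8, Fay 7, Ben 16, Chen 11.
The winner is unchanged: still Ben.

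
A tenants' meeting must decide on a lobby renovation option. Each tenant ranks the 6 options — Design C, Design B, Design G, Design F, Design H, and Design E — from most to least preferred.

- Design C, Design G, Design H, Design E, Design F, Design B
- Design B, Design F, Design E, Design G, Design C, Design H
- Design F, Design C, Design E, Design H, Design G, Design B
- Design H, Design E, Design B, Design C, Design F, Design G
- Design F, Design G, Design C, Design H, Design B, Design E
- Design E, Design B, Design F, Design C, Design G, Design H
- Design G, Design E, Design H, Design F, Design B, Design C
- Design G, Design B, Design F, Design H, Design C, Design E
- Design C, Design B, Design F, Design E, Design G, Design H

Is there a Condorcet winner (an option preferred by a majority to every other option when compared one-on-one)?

Head-to-head results (9 voters total):
Design C vs Design B: Design B wins 5–4.
Design C vs Design G: Design C wins 5–4.
Design C vs Design F: Design F wins 6–3.
Design C vs Design H: Design C wins 6–3.
Design C vs Design E: Design C wins 5–4.
Design B vs Design G: Design G wins 5–4.
Design B vs Design F: Design B wins 5–4.
Design B vs Design H: Design H wins 5–4.
Design B vs Design E: Design E wins 5–4.
Design G vs Design F: Design F wins 6–3.
Design G vs Design H: Design G wins 7–2.
Design G vs Design E: Design E wins 5–4.
Design F vs Design H: Design F wins 6–3.
Design F vs Design E: Design F wins 5–4.
Design H vs Design E: Design E wins 5–4.
No candidate beats all others: Design C beats Design G beats Design B beats Design C, a majority cycle.

No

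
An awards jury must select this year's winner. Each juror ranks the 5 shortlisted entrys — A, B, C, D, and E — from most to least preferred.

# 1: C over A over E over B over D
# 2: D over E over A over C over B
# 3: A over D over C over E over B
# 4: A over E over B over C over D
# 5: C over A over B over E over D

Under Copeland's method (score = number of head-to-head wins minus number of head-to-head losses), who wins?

A

Pairwise results:
  A vs B: A wins 5–0.
  A vs C: A wins 3–2.
  A vs D: A wins 4–1.
  A vs E: A wins 4–1.
  B vs C: C wins 4–1.
  B vs D: B wins 3–2.
  B vs E: E wins 4–1.
  C vs D: C wins 3–2.
  C vs E: C wins 3–2.
  D vs E: E wins 3–2.
Copeland scores (wins − losses):
  A: 4 − 0 = 4
  B: 1 − 3 = -2
  C: 3 − 1 = 2
  D: 0 − 4 = -4
  E: 2 − 2 = 0
A has the best Copeland score.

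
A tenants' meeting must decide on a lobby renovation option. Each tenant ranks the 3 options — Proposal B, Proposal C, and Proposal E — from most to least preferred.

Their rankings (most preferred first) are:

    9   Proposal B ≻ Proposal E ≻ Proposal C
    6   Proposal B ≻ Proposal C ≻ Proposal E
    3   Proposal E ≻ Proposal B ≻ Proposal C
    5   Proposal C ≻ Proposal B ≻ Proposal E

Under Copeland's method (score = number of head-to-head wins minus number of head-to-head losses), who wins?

Proposal B

Pairwise results:
  Proposal B vs Proposal C: Proposal B wins 18–5.
  Proposal B vs Proposal E: Proposal B wins 20–3.
  Proposal C vs Proposal E: Proposal E wins 12–11.
Copeland scores (wins − losses):
  Proposal B: 2 − 0 = 2
  Proposal C: 0 − 2 = -2
  Proposal E: 1 − 1 = 0
Proposal B has the best Copeland score.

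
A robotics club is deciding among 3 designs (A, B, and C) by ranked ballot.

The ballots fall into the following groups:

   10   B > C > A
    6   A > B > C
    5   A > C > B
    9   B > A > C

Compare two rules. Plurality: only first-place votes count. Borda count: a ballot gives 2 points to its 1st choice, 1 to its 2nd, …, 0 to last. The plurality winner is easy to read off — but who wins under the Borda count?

B

Plurality first-place counts: A 11, B 19, C 0 → B.
Borda totals: A 31, B 44, C 15 → B.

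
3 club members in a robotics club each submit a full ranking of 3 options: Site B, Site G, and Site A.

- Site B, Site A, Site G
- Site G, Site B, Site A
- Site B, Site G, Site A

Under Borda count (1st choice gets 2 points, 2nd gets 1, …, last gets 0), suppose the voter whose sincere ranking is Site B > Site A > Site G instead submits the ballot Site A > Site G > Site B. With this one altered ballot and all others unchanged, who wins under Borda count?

Site G

Borda totals with the altered ballot: Site B 3, Site G 4, Site A 2.
The switch changes the winner from Site B to Site G.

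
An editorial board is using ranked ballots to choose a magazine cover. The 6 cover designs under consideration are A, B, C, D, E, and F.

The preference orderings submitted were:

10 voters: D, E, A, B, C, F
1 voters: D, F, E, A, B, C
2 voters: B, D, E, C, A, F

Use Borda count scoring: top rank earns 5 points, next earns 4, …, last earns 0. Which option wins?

Borda scores:
  A: 10·3 + 2 + 2·1 = 34
  B: 10·2 + 1 + 2·5 = 31
  C: 10·1 + 0 + 2·2 = 14
  D: 10·5 + 5 + 2·4 = 63
  E: 10·4 + 3 + 2·3 = 49
  F: 10·0 + 4 + 2·0 = 4
D has the highest total.

D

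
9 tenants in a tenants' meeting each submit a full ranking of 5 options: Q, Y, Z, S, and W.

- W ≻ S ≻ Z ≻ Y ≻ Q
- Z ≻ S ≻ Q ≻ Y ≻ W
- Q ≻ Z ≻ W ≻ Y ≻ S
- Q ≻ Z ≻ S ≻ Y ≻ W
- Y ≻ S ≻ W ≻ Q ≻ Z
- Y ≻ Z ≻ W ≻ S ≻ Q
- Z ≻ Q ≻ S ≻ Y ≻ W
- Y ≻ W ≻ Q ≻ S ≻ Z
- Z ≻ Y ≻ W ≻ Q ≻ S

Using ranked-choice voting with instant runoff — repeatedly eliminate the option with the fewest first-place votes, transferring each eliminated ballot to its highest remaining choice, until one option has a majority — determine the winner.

Round 1: Y 3, Z 3, Q 2, W 1, S 0. S has the fewest and is eliminated.
Round 2: Y 3, Z 3, Q 2, W 1. W has the fewest and is eliminated.
Round 3: Z 4, Y 3, Q 2. Q has the fewest and is eliminated.
Round 4: Z 6, Y 3. Z has a majority.

Z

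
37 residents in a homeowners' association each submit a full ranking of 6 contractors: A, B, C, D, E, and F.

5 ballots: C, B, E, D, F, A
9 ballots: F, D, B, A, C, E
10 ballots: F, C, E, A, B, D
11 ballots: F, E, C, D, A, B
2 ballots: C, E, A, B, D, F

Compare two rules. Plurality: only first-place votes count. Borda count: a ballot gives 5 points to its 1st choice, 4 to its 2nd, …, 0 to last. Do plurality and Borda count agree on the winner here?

Plurality first-place counts: A 0, B 0, C 7, D 0, E 0, F 30 → F.
Borda totals: A 55, B 61, C 117, D 70, E 97, F 155 → F.
The two rules agree on F.

Yes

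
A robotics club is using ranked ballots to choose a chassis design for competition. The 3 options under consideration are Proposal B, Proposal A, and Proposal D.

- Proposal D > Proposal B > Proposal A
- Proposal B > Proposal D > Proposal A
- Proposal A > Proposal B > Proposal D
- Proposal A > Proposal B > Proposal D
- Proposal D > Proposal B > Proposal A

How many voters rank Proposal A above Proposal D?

Ballots ranking Proposal A above Proposal D: 2.
Ballots ranking Proposal D above Proposal A: 3.
So 2 of 5 voters prefer Proposal A to Proposal D.

2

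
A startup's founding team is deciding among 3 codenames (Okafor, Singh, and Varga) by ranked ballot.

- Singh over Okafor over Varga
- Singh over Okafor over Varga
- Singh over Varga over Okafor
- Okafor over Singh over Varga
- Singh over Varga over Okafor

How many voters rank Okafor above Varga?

Ballots ranking Okafor above Varga: 3.
Ballots ranking Varga above Okafor: 2.
So 3 of 5 voters prefer Okafor to Varga.

3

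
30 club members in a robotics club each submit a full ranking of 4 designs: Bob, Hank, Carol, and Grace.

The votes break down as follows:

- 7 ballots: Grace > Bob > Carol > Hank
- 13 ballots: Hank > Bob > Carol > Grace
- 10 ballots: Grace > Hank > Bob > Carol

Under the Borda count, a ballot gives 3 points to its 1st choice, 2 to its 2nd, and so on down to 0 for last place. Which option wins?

Hank

Borda scores:
  Bob: 7·2 + 13·2 + 10·1 = 50
  Hank: 7·0 + 13·3 + 10·2 = 59
  Carol: 7·1 + 13·1 + 10·0 = 20
  Grace: 7·3 + 13·0 + 10·3 = 51
Hank has the highest total.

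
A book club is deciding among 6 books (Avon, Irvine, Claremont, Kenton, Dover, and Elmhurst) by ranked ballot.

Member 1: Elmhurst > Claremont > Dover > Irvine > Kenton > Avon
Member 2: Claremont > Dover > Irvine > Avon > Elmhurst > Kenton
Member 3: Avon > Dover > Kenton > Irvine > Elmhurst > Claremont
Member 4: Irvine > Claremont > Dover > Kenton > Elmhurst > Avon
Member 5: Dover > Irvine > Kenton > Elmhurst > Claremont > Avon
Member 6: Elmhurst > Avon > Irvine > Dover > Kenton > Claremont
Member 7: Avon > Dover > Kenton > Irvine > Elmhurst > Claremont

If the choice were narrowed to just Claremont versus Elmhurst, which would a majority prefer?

Elmhurst

Ballots ranking Claremont above Elmhurst: 2.
Ballots ranking Elmhurst above Claremont: 5.
Elmhurst wins the head-to-head, 5–2.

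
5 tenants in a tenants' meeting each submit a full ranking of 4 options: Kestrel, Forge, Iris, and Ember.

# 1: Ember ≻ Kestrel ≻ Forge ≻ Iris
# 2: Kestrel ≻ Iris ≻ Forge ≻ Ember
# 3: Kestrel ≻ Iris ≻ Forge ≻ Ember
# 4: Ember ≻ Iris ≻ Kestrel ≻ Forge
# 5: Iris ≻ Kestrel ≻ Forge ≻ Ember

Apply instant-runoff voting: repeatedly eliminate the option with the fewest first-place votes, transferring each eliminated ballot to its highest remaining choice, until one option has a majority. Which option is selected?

Kestrel

Round 1: Kestrel 2, Ember 2, Iris 1, Forge 0. Forge has the fewest and is eliminated.
Round 2: Kestrel 2, Ember 2, Iris 1. Iris has the fewest and is eliminated.
Round 3: Kestrel 3, Ember 2. Kestrel has a majority.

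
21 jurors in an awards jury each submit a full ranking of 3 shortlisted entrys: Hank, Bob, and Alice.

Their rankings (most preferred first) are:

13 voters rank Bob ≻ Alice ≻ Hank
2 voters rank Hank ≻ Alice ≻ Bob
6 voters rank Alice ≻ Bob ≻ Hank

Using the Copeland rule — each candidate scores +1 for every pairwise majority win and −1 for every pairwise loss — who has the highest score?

Pairwise results:
  Hank vs Bob: Bob wins 19–2.
  Hank vs Alice: Alice wins 19–2.
  Bob vs Alice: Bob wins 13–8.
Copeland scores (wins − losses):
  Hank: 0 − 2 = -2
  Bob: 2 − 0 = 2
  Alice: 1 − 1 = 0
Bob has the best Copeland score.

Bob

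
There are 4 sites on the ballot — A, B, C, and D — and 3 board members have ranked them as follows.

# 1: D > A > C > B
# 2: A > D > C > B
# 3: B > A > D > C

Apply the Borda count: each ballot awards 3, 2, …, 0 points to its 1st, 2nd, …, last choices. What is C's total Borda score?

Borda scores:
  A: 2 + 3 + 2 = 7
  B: 0 + 0 + 3 = 3
  C: 1 + 1 + 0 = 2
  D: 3 + 2 + 1 = 6

2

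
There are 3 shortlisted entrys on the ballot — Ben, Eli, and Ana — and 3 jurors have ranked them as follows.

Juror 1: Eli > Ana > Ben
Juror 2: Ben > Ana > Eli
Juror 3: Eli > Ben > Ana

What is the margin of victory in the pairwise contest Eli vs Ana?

Ballots ranking Eli above Ana: 2.
Ballots ranking Ana above Eli: 1.
Eli wins 2–1, a margin of 1.

1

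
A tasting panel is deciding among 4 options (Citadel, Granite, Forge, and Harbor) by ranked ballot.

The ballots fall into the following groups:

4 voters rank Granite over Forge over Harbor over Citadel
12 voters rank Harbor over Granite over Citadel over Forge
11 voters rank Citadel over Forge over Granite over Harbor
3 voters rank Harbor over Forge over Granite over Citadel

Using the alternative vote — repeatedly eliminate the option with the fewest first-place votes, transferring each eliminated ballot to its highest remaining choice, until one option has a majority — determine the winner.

Round 1: Harbor 15, Citadel 11, Granite 4, Forge 0. Forge has the fewest and is eliminated.
Round 2: Harbor 15, Citadel 11, Granite 4. Granite has the fewest and is eliminated.
Round 3: Harbor 19, Citadel 11. Harbor has a majority.

Harbor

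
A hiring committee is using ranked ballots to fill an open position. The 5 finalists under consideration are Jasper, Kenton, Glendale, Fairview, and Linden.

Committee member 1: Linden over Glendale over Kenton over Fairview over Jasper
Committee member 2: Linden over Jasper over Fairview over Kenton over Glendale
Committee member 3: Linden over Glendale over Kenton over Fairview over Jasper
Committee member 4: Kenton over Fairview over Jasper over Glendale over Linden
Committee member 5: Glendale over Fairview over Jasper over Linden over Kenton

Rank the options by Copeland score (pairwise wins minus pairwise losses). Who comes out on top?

Linden

Pairwise results:
  Jasper vs Kenton: Kenton wins 3–2.
  Jasper vs Glendale: Glendale wins 3–2.
  Jasper vs Fairview: Fairview wins 4–1.
  Jasper vs Linden: Linden wins 3–2.
  Kenton vs Glendale: Glendale wins 3–2.
  Kenton vs Fairview: Kenton wins 3–2.
  Kenton vs Linden: Linden wins 4–1.
  Glendale vs Fairview: Glendale wins 3–2.
  Glendale vs Linden: Linden wins 3–2.
  Fairview vs Linden: Linden wins 3–2.
Copeland scores (wins − losses):
  Jasper: 0 − 4 = -4
  Kenton: 2 − 2 = 0
  Glendale: 3 − 1 = 2
  Fairview: 1 − 3 = -2
  Linden: 4 − 0 = 4
Linden has the best Copeland score.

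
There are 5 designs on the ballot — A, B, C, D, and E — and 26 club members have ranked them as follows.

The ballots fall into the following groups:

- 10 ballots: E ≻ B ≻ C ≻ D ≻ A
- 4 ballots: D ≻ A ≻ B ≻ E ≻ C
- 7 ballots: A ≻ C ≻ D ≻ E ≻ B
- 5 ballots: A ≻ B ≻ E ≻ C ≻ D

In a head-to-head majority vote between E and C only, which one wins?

Ballots ranking E above C: 10+4+5 = 19.
Ballots ranking C above E: 7.
E wins the head-to-head, 19–7.

E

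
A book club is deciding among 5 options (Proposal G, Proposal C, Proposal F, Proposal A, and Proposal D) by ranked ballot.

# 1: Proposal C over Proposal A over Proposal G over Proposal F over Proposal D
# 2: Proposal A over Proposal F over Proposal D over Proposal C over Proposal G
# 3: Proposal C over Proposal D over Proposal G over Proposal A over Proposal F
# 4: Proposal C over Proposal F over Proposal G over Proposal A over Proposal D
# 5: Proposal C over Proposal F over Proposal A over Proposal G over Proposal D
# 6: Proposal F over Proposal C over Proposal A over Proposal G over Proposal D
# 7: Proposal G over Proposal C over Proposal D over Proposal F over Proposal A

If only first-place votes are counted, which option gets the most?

Proposal C

First-place vote totals:
  Proposal G: 1
  Proposal C: 4
  Proposal F: 1
  Proposal A: 1
  Proposal D: 0
Proposal C has the most first-place votes.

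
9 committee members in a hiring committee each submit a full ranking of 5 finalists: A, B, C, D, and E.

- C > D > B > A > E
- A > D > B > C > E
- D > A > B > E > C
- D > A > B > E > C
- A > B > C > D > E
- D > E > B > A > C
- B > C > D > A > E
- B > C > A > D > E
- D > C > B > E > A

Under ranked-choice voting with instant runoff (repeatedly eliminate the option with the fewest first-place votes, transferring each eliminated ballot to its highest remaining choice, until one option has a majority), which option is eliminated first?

E

Round 1: D 4, A 2, B 2, C 1, E 0. E has the fewest and is eliminated.
Round 2: D 4, A 2, B 2, C 1. C has the fewest and is eliminated.
Round 3: D 5, A 2, B 2. D has a majority.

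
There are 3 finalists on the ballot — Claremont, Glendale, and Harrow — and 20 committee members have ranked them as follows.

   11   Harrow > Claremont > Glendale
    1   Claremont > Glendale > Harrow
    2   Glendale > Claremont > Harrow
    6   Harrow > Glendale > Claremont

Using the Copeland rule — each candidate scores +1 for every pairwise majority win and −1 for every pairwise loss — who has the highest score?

Pairwise results:
  Claremont vs Glendale: Claremont wins 12–8.
  Claremont vs Harrow: Harrow wins 17–3.
  Glendale vs Harrow: Harrow wins 17–3.
Copeland scores (wins − losses):
  Claremont: 1 − 1 = 0
  Glendale: 0 − 2 = -2
  Harrow: 2 − 0 = 2
Harrow has the best Copeland score.

Harrow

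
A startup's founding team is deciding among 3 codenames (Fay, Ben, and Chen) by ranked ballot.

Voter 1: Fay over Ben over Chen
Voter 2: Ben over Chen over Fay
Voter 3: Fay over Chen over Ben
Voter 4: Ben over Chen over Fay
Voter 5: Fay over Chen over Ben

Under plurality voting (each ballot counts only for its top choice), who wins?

First-place vote totals:
  Fay: 3
  Ben: 2
  Chen: 0
Fay has the most first-place votes.

Fay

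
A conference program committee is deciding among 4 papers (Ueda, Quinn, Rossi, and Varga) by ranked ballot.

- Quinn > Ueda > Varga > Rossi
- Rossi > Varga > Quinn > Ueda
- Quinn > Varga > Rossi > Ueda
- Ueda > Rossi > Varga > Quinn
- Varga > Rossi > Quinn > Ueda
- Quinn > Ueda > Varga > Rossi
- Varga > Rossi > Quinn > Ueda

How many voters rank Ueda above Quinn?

1

Ballots ranking Ueda above Quinn: 1.
Ballots ranking Quinn above Ueda: 6.
So 1 of 7 voters prefer Ueda to Quinn.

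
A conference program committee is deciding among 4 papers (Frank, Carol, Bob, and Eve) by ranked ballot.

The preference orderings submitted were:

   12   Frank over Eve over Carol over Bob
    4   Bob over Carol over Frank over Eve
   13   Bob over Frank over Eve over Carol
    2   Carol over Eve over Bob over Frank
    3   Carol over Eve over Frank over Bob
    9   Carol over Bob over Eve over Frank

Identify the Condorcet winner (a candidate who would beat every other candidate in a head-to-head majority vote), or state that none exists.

None — there is no Condorcet winner

Head-to-head results (43 voters total):
Frank vs Carol: Frank wins 25–18.
Frank vs Bob: Bob wins 28–15.
Frank vs Eve: Frank wins 29–14.
Carol vs Bob: Carol wins 26–17.
Carol vs Eve: Eve wins 25–18.
Bob vs Eve: Bob wins 26–17.
No candidate beats all others: Frank beats Carol beats Bob beats Frank, a majority cycle.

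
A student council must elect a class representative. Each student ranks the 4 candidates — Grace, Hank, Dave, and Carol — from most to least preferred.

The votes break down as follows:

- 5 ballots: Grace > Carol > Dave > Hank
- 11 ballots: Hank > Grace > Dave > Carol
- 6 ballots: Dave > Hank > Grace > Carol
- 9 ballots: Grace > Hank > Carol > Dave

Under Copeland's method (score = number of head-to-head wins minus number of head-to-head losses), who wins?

Hank

Pairwise results:
  Grace vs Hank: Hank wins 17–14.
  Grace vs Dave: Grace wins 25–6.
  Grace vs Carol: Grace wins 31–0.
  Hank vs Dave: Hank wins 20–11.
  Hank vs Carol: Hank wins 26–5.
  Dave vs Carol: Dave wins 17–14.
Copeland scores (wins − losses):
  Grace: 2 − 1 = 1
  Hank: 3 − 0 = 3
  Dave: 1 − 2 = -1
  Carol: 0 − 3 = -3
Hank has the best Copeland score.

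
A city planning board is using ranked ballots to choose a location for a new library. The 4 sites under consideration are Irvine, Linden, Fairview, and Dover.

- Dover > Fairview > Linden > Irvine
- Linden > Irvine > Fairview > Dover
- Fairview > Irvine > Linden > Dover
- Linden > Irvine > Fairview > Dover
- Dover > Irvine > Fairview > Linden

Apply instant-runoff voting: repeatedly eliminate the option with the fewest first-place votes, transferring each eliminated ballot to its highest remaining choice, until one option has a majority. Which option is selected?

Linden

Round 1: Linden 2, Dover 2, Fairview 1, Irvine 0. Irvine has the fewest and is eliminated.
Round 2: Linden 2, Dover 2, Fairview 1. Fairview has the fewest and is eliminated.
Round 3: Linden 3, Dover 2. Linden has a majority.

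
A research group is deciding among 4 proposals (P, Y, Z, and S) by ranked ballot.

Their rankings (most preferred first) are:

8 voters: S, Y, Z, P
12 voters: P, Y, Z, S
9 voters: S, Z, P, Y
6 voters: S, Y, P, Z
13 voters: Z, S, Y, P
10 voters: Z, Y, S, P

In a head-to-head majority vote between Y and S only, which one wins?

Ballots ranking Y above S: 12+10 = 22.
Ballots ranking S above Y: 8+9+6+13 = 36.
S wins the head-to-head, 36–22.

S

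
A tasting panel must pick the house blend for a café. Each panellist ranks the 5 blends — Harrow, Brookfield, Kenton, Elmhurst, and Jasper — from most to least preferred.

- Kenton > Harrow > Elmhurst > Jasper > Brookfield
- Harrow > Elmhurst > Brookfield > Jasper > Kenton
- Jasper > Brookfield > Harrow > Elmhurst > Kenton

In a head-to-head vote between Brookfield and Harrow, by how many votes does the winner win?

Ballots ranking Brookfield above Harrow: 1.
Ballots ranking Harrow above Brookfield: 2.
Harrow wins 2–1, a margin of 1.

1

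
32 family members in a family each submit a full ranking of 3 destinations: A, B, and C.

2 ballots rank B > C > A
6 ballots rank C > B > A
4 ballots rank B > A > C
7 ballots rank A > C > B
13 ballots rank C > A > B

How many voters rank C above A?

Ballots ranking C above A: 2+6+13 = 21.
Ballots ranking A above C: 4+7 = 11.
So 21 of 32 voters prefer C to A.

21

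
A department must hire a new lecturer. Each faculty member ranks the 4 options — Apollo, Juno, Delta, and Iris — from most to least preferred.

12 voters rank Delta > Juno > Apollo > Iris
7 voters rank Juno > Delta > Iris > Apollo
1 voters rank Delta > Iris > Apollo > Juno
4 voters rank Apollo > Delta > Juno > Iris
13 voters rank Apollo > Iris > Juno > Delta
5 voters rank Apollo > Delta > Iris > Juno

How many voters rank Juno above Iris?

23

Ballots ranking Juno above Iris: 12+7+4 = 23.
Ballots ranking Iris above Juno: 1+13+5 = 19.
So 23 of 42 voters prefer Juno to Iris.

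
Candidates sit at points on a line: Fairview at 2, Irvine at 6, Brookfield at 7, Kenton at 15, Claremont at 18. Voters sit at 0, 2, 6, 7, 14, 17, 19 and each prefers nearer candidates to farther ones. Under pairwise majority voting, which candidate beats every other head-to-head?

With single-peaked preferences on a line, the Condorcet winner is the candidate closest to the median voter.
The median voter (position 7) is closest to Brookfield at 7.
Check: Brookfield vs Claremont — voters closer to Brookfield: 4 of 7.

Brookfield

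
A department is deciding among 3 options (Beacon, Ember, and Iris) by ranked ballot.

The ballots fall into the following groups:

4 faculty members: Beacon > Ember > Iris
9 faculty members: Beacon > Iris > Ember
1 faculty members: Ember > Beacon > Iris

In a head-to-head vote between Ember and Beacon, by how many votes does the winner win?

12

Ballots ranking Ember above Beacon: 1.
Ballots ranking Beacon above Ember: 4+9 = 13.
Beacon wins 13–1, a margin of 12.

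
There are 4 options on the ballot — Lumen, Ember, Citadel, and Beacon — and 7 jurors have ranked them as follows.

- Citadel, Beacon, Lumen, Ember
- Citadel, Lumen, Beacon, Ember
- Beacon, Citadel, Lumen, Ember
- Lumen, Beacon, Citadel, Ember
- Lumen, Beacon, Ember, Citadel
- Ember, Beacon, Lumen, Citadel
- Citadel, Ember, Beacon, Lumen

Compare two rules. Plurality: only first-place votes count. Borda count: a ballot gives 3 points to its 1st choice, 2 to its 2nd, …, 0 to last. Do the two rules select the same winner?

Plurality first-place counts: Lumen 2, Ember 1, Citadel 3, Beacon 1 → Citadel.
Borda totals: Lumen 11, Ember 6, Citadel 12, Beacon 13 → Beacon.
The two rules disagree: plurality picks Citadel, Borda picks Beacon.

No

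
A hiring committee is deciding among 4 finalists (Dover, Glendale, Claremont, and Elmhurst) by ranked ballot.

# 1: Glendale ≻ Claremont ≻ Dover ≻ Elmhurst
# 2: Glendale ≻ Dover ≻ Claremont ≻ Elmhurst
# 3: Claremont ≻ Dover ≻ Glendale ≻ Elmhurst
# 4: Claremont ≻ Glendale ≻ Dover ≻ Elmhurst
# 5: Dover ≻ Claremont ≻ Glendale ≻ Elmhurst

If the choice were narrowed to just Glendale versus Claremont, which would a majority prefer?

Claremont

Ballots ranking Glendale above Claremont: 2.
Ballots ranking Claremont above Glendale: 3.
Claremont wins the head-to-head, 3–2.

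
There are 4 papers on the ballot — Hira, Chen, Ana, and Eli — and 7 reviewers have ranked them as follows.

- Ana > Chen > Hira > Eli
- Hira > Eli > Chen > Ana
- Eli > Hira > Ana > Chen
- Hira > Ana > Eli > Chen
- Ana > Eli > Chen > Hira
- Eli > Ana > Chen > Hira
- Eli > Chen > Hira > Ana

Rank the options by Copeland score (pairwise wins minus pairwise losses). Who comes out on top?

Pairwise results:
  Hira vs Chen: Chen wins 4–3.
  Hira vs Ana: Hira wins 4–3.
  Hira vs Eli: Eli wins 4–3.
  Chen vs Ana: Ana wins 5–2.
  Chen vs Eli: Eli wins 6–1.
  Ana vs Eli: Eli wins 4–3.
Copeland scores (wins − losses):
  Hira: 1 − 2 = -1
  Chen: 1 − 2 = -1
  Ana: 1 − 2 = -1
  Eli: 3 − 0 = 3
Eli has the best Copeland score.

Eli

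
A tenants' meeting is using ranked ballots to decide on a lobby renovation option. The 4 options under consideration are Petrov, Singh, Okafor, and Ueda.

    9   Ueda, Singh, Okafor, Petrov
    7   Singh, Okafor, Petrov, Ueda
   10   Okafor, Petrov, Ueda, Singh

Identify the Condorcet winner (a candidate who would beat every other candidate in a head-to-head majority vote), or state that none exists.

Head-to-head results (26 voters total):
Petrov vs Singh: Singh wins 16–10.
Petrov vs Okafor: Okafor wins 26–0.
Petrov vs Ueda: Petrov wins 17–9.
Singh vs Okafor: Singh wins 16–10.
Singh vs Ueda: Ueda wins 19–7.
Okafor vs Ueda: Okafor wins 17–9.
No candidate beats all others: Petrov beats Ueda beats Singh beats Petrov, a majority cycle.

There is no Condorcet winner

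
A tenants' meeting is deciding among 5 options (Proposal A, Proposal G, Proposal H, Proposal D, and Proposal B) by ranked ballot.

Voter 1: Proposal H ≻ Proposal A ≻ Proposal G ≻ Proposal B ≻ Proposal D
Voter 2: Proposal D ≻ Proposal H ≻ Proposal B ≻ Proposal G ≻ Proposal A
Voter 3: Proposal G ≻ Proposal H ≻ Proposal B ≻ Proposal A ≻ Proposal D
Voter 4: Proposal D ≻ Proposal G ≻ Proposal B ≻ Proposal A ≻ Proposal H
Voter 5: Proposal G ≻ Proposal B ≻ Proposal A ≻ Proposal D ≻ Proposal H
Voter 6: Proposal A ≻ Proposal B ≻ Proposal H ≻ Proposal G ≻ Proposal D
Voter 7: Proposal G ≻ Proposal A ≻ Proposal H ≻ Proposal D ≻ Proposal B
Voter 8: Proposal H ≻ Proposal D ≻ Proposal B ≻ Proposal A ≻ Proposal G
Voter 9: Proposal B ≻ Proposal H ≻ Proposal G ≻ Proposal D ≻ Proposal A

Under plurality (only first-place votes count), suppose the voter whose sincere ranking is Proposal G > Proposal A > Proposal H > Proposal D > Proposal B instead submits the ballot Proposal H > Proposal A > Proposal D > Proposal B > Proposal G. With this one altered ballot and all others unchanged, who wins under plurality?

First-place totals with the altered ballot: Proposal A 1, Proposal G 2, Proposal H 3, Proposal D 2, Proposal B 1.
The switch changes the winner from Proposal G to Proposal H.

Proposal H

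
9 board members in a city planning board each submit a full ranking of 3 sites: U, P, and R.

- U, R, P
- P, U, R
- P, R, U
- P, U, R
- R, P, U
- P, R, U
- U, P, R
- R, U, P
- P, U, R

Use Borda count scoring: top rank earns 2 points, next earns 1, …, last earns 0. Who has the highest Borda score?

Borda scores:
  U: 2 + 1 + 0 + 1 + 0 + 0 + 2 + 1 + 1 = 8
  P: 0 + 2 + 2 + 2 + 1 + 2 + 1 + 0 + 2 = 12
  R: 1 + 0 + 1 + 0 + 2 + 1 + 0 + 2 + 0 = 7
P has the highest total.

P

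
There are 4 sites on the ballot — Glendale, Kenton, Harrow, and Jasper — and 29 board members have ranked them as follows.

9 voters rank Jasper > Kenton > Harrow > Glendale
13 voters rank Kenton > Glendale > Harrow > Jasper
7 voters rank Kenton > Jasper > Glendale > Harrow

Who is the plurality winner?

Kenton

First-place vote totals:
  Glendale: 0
  Kenton: 20
  Harrow: 0
  Jasper: 9
Kenton has the most first-place votes.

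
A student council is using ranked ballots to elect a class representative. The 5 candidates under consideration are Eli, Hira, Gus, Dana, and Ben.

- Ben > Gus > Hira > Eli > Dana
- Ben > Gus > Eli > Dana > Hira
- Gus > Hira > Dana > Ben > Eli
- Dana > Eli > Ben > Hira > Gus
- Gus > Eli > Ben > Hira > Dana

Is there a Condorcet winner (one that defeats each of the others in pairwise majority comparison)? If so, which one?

Ben

Head-to-head results (5 voters total):
Eli vs Hira: Eli wins 3–2.
Eli vs Gus: Gus wins 4–1.
Eli vs Dana: Eli wins 3–2.
Eli vs Ben: Ben wins 3–2.
Hira vs Gus: Gus wins 4–1.
Hira vs Dana: Hira wins 3–2.
Hira vs Ben: Ben wins 4–1.
Gus vs Dana: Gus wins 4–1.
Gus vs Ben: Ben wins 3–2.
Dana vs Ben: Ben wins 3–2.
Ben beats each rival — Eli (3–2), Hira (4–1), Gus (3–2), Dana (3–2) — so Ben is the Condorcet winner.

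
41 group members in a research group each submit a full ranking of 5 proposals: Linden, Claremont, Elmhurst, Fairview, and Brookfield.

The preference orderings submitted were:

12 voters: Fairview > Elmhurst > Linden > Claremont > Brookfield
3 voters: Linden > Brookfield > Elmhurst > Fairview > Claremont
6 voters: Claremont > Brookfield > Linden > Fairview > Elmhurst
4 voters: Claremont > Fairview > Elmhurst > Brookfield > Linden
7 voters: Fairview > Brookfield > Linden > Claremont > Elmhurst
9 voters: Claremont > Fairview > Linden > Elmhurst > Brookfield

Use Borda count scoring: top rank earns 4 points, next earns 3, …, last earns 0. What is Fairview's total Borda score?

Borda scores:
  Linden: 12·2 + 3·4 + 6·2 + 4·0 + 7·2 + 9·2 = 80
  Claremont: 12·1 + 3·0 + 6·4 + 4·4 + 7·1 + 9·4 = 95
  Elmhurst: 12·3 + 3·2 + 6·0 + 4·2 + 7·0 + 9·1 = 59
  Fairview: 12·4 + 3·1 + 6·1 + 4·3 + 7·4 + 9·3 = 124
  Brookfield: 12·0 + 3·3 + 6·3 + 4·1 + 7·3 + 9·0 = 52

124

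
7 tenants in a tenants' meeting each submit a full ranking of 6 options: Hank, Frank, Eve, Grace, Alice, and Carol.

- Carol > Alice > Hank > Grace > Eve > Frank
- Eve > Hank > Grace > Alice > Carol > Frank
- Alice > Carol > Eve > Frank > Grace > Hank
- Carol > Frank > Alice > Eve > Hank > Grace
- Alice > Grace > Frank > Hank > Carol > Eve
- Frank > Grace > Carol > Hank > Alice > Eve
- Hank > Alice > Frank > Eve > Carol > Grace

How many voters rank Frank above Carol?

3

Ballots ranking Frank above Carol: 3.
Ballots ranking Carol above Frank: 4.
So 3 of 7 voters prefer Frank to Carol.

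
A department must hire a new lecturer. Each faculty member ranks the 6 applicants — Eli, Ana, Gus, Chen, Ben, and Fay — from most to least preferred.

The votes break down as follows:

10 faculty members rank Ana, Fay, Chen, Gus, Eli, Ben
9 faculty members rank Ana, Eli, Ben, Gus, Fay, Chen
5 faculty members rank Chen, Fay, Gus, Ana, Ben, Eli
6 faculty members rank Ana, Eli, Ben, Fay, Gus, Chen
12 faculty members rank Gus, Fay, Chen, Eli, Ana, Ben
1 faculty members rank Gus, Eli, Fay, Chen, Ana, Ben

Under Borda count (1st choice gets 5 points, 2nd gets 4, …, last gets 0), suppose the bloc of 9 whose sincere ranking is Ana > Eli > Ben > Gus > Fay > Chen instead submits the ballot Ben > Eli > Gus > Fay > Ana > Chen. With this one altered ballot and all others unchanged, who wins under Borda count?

Borda totals with the altered ballot: Eli 98, Ana 112, Gus 133, Chen 93, Ben 68, Fay 141.
The switch changes the winner from Ana to Fay.

Fay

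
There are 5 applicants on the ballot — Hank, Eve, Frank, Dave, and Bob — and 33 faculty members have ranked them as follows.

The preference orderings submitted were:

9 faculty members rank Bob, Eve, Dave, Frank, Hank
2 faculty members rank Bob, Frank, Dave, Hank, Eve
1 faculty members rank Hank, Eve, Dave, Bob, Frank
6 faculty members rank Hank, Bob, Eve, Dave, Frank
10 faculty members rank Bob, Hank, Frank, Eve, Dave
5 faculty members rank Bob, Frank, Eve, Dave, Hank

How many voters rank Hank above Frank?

Ballots ranking Hank above Frank: 1+6+10 = 17.
Ballots ranking Frank above Hank: 9+2+5 = 16.
So 17 of 33 voters prefer Hank to Frank.

17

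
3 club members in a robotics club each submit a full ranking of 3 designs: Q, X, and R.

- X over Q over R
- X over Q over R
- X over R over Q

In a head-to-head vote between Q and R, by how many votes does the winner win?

Ballots ranking Q above R: 2.
Ballots ranking R above Q: 1.
Q wins 2–1, a margin of 1.

1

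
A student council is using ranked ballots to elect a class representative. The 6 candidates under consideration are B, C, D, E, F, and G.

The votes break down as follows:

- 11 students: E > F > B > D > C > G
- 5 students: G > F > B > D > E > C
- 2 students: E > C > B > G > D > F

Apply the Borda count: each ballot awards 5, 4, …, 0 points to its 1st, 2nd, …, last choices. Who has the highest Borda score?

E

Borda scores:
  B: 11·3 + 5·3 + 2·3 = 54
  C: 11·1 + 5·0 + 2·4 = 19
  D: 11·2 + 5·2 + 2·1 = 34
  E: 11·5 + 5·1 + 2·5 = 70
  F: 11·4 + 5·4 + 2·0 = 64
  G: 11·0 + 5·5 + 2·2 = 29
E has the highest total.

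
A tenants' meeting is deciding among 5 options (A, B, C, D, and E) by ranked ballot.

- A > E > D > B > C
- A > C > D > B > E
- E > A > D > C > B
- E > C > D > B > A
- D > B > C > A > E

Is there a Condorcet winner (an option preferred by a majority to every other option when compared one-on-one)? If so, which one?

A

Head-to-head results (5 voters total):
A vs B: A wins 3–2.
A vs C: A wins 3–2.
A vs D: A wins 3–2.
A vs E: A wins 3–2.
B vs C: C wins 3–2.
B vs D: D wins 5–0.
B vs E: E wins 3–2.
C vs D: D wins 3–2.
C vs E: E wins 3–2.
D vs E: E wins 3–2.
A beats each rival — B (3–2), C (3–2), D (3–2), E (3–2) — so A is the Condorcet winner.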